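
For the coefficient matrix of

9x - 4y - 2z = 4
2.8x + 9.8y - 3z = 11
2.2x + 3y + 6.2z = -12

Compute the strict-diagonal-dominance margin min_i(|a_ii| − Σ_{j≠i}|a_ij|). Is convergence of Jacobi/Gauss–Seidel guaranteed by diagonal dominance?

1

row 1: |9| − (4+2) = 3
row 2: |9.8| − (2.8+3) = 4
row 3: |6.2| − (2.2+3) = 1
minimum over rows = 1 → strictly diagonally dominant (convergence guaranteed)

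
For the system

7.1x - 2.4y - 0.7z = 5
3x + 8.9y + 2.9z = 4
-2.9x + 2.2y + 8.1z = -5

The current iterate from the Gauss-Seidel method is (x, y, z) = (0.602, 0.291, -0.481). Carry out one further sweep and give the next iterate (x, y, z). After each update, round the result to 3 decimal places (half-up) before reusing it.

(0.755, 0.352, -0.443)

One sweep:
  x = (5 - (-2.4)·0.291 - (-0.7)·-0.481) / (7.1) = 0.755
  y = (4 - (3)·0.755 - (2.9)·-0.481) / (8.9) = 0.352
  z = (-5 - (-2.9)·0.755 - (2.2)·0.352) / (8.1) = -0.443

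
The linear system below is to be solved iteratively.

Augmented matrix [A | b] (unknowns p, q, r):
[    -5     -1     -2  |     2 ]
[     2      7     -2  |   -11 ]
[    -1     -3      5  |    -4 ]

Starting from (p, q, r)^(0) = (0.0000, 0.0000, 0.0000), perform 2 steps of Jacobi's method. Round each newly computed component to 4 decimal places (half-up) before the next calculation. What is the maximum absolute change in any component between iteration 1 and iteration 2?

Iteration 1:
  p = (2 - (-1)·0.0000 - (-2)·0.0000) / (-5) = -0.4000
  q = (-11 - (2)·0.0000 - (-2)·0.0000) / (7) = -1.5714
  r = (-4 - (-1)·0.0000 - (-3)·0.0000) / (5) = -0.8000
Iteration 2:
  p = (2 - (-1)·-1.5714 - (-2)·-0.8000) / (-5) = 0.2343
  q = (-11 - (2)·-0.4000 - (-2)·-0.8000) / (7) = -1.6857
  r = (-4 - (-1)·-0.4000 - (-3)·-1.5714) / (5) = -1.8228
Change: (0.6343, -0.1143, -1.0228) → max |·| = 1.0228

1.0228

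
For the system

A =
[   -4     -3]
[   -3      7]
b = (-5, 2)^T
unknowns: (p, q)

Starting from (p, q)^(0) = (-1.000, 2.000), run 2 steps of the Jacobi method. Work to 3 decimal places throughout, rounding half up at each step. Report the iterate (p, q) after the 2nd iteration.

(1.357, 0.179)

Iteration 1:
  p = (-5 - (-3)·2.000) / (-4) = -0.250
  q = (2 - (-3)·-1.000) / (7) = -0.143
Iteration 2:
  p = (-5 - (-3)·-0.143) / (-4) = 1.357
  q = (2 - (-3)·-0.250) / (7) = 0.179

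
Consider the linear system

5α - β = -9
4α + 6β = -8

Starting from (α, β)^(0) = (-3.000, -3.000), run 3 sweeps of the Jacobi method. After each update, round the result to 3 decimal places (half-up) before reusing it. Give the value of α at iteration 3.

-1.747

Iteration 1:
  α = (-9 - (-1)·-3.000) / (5) = -2.400
  β = (-8 - (4)·-3.000) / (6) = 0.667
Iteration 2:
  α = (-9 - (-1)·0.667) / (5) = -1.667
  β = (-8 - (4)·-2.400) / (6) = 0.267
Iteration 3:
  α = (-9 - (-1)·0.267) / (5) = -1.747
  β = (-8 - (4)·-1.667) / (6) = -0.222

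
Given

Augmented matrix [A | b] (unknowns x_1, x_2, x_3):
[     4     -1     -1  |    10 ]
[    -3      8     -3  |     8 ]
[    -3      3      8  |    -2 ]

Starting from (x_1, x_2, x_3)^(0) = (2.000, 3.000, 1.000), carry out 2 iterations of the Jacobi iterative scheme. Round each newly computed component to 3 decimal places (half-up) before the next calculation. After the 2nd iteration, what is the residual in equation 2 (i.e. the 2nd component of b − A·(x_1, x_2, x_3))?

0.799

Iteration 1:
  x_1 = (10 - (-1)·3.000 - (-1)·1.000) / (4) = 3.500
  x_2 = (8 - (-3)·2.000 - (-3)·1.000) / (8) = 2.125
  x_3 = (-2 - (-3)·2.000 - (3)·3.000) / (8) = -0.625
Iteration 2:
  x_1 = (10 - (-1)·2.125 - (-1)·-0.625) / (4) = 2.875
  x_2 = (8 - (-3)·3.500 - (-3)·-0.625) / (8) = 2.078
  x_3 = (-2 - (-3)·3.500 - (3)·2.125) / (8) = 0.266
Residual b − A·x = (0.844, 0.799, -1.737)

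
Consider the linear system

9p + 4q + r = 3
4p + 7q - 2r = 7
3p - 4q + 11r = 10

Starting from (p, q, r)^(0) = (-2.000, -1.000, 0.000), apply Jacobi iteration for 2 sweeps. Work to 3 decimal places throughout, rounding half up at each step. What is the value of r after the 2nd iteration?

Iteration 1:
  p = (3 - (4)·-1.000 - (1)·0.000) / (9) = 0.778
  q = (7 - (4)·-2.000 - (-2)·0.000) / (7) = 2.143
  r = (10 - (3)·-2.000 - (-4)·-1.000) / (11) = 1.091
Iteration 2:
  p = (3 - (4)·2.143 - (1)·1.091) / (9) = -0.740
  q = (7 - (4)·0.778 - (-2)·1.091) / (7) = 0.867
  r = (10 - (3)·0.778 - (-4)·2.143) / (11) = 1.476

1.476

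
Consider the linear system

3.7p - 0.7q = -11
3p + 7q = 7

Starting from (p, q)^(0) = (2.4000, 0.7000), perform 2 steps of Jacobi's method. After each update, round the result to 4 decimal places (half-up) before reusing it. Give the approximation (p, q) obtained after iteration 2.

Iteration 1:
  p = (-11 - (-0.7)·0.7000) / (3.7) = -2.8405
  q = (7 - (3)·2.4000) / (7) = -0.0286
Iteration 2:
  p = (-11 - (-0.7)·-0.0286) / (3.7) = -2.9784
  q = (7 - (3)·-2.8405) / (7) = 2.2174

(-2.9784, 2.2174)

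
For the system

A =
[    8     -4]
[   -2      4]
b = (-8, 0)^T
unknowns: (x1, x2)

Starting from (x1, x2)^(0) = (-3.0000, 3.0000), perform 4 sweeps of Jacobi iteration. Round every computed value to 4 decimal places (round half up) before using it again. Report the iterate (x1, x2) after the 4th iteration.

Iteration 1:
  x1 = (-8 - (-4)·3.0000) / (8) = 0.5000
  x2 = (0 - (-2)·-3.0000) / (4) = -1.5000
Iteration 2:
  x1 = (-8 - (-4)·-1.5000) / (8) = -1.7500
  x2 = (0 - (-2)·0.5000) / (4) = 0.2500
Iteration 3:
  x1 = (-8 - (-4)·0.2500) / (8) = -0.8750
  x2 = (0 - (-2)·-1.7500) / (4) = -0.8750
Iteration 4:
  x1 = (-8 - (-4)·-0.8750) / (8) = -1.4375
  x2 = (0 - (-2)·-0.8750) / (4) = -0.4375

(-1.4375, -0.4375)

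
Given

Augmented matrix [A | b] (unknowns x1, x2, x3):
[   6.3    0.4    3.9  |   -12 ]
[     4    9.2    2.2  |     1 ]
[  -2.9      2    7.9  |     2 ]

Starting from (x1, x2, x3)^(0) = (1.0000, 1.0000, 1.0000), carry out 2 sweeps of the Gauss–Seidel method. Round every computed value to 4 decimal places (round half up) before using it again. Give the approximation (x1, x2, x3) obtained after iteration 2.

Iteration 1:
  x1 = (-12 - (0.4)·1.0000 - (3.9)·1.0000) / (6.3) = -2.5873
  x2 = (1 - (4)·-2.5873 - (2.2)·1.0000) / (9.2) = 0.9945
  x3 = (2 - (-2.9)·-2.5873 - (2)·0.9945) / (7.9) = -0.9484
Iteration 2:
  x1 = (-12 - (0.4)·0.9945 - (3.9)·-0.9484) / (6.3) = -1.3808
  x2 = (1 - (4)·-1.3808 - (2.2)·-0.9484) / (9.2) = 0.9358
  x3 = (2 - (-2.9)·-1.3808 - (2)·0.9358) / (7.9) = -0.4906

(-1.3808, 0.9358, -0.4906)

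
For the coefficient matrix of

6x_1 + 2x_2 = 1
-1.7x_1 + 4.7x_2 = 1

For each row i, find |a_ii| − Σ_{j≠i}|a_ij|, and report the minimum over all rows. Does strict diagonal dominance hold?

row 1: |6| − (2) = 4
row 2: |4.7| − (1.7) = 3
minimum over rows = 3 → strictly diagonally dominant (convergence guaranteed)

3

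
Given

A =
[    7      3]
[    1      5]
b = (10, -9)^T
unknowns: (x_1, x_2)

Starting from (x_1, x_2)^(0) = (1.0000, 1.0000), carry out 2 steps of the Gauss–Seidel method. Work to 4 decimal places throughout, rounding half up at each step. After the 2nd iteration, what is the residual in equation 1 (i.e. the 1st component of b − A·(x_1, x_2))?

Iteration 1:
  x_1 = (10 - (3)·1.0000) / (7) = 1.0000
  x_2 = (-9 - (1)·1.0000) / (5) = -2.0000
Iteration 2:
  x_1 = (10 - (3)·-2.0000) / (7) = 2.2857
  x_2 = (-9 - (1)·2.2857) / (5) = -2.2571
Residual b − A·x = (0.7714, -0.0002)

0.7714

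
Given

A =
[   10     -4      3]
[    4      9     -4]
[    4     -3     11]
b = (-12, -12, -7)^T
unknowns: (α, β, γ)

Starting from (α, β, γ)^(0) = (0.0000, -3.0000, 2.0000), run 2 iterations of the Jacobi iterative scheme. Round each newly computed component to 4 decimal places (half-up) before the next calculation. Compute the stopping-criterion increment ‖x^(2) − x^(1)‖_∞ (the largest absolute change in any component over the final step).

Iteration 1:
  α = (-12 - (-4)·-3.0000 - (3)·2.0000) / (10) = -3.0000
  β = (-12 - (4)·0.0000 - (-4)·2.0000) / (9) = -0.4444
  γ = (-7 - (4)·0.0000 - (-3)·-3.0000) / (11) = -1.4545
Iteration 2:
  α = (-12 - (-4)·-0.4444 - (3)·-1.4545) / (10) = -0.9414
  β = (-12 - (4)·-3.0000 - (-4)·-1.4545) / (9) = -0.6464
  γ = (-7 - (4)·-3.0000 - (-3)·-0.4444) / (11) = 0.3333
Change: (2.0586, -0.2020, 1.7878) → max |·| = 2.0586

2.0586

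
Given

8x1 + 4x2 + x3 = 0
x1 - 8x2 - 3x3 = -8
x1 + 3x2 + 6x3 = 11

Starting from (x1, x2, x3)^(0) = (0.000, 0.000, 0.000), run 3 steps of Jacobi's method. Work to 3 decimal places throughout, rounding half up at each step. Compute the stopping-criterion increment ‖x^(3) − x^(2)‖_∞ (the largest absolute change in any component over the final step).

0.465

Iteration 1:
  x1 = (0 - (4)·0.000 - (1)·0.000) / (8) = 0.000
  x2 = (-8 - (1)·0.000 - (-3)·0.000) / (-8) = 1.000
  x3 = (11 - (1)·0.000 - (3)·0.000) / (6) = 1.833
Iteration 2:
  x1 = (0 - (4)·1.000 - (1)·1.833) / (8) = -0.729
  x2 = (-8 - (1)·0.000 - (-3)·1.833) / (-8) = 0.313
  x3 = (11 - (1)·0.000 - (3)·1.000) / (6) = 1.333
Iteration 3:
  x1 = (0 - (4)·0.313 - (1)·1.333) / (8) = -0.323
  x2 = (-8 - (1)·-0.729 - (-3)·1.333) / (-8) = 0.409
  x3 = (11 - (1)·-0.729 - (3)·0.313) / (6) = 1.798
Change: (0.406, 0.096, 0.465) → max |·| = 0.465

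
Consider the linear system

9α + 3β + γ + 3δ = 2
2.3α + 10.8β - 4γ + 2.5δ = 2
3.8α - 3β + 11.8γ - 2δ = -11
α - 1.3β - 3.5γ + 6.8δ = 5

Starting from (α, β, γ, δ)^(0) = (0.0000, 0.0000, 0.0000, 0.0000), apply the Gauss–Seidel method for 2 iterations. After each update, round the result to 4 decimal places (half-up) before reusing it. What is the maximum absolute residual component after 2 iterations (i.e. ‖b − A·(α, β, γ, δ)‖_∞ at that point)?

Iteration 1:
  α = (2 - (3)·0.0000 - (1)·0.0000 - (3)·0.0000) / (9) = 0.2222
  β = (2 - (2.3)·0.2222 - (-4)·0.0000 - (2.5)·0.0000) / (10.8) = 0.1379
  γ = (-11 - (3.8)·0.2222 - (-3)·0.1379 - (-2)·0.0000) / (11.8) = -0.9687
  δ = (5 - (1)·0.2222 - (-1.3)·0.1379 - (-3.5)·-0.9687) / (6.8) = 0.2304
Iteration 2:
  α = (2 - (3)·0.1379 - (1)·-0.9687 - (3)·0.2304) / (9) = 0.2071
  β = (2 - (2.3)·0.2071 - (-4)·-0.9687 - (2.5)·0.2304) / (10.8) = -0.2710
  γ = (-11 - (3.8)·0.2071 - (-3)·-0.2710 - (-2)·0.2304) / (11.8) = -1.0287
  δ = (5 - (1)·0.2071 - (-1.3)·-0.2710 - (-3.5)·-1.0287) / (6.8) = 0.1236
Residual b − A·x = (1.6070, 0.0267, -0.2141, -0.0003); ∞-norm = 1.6070

1.6070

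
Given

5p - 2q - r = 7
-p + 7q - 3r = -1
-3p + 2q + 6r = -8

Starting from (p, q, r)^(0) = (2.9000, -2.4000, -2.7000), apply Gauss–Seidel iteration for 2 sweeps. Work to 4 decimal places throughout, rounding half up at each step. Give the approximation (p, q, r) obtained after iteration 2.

Iteration 1:
  p = (7 - (-2)·-2.4000 - (-1)·-2.7000) / (5) = -0.1000
  q = (-1 - (-1)·-0.1000 - (-3)·-2.7000) / (7) = -1.3143
  r = (-8 - (-3)·-0.1000 - (2)·-1.3143) / (6) = -0.9452
Iteration 2:
  p = (7 - (-2)·-1.3143 - (-1)·-0.9452) / (5) = 0.6852
  q = (-1 - (-1)·0.6852 - (-3)·-0.9452) / (7) = -0.4501
  r = (-8 - (-3)·0.6852 - (2)·-0.4501) / (6) = -0.8407

(0.6852, -0.4501, -0.8407)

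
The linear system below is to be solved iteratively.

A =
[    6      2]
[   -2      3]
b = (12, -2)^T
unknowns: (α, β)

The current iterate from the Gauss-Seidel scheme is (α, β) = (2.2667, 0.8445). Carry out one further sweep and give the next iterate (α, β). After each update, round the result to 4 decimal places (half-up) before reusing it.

One sweep:
  α = (12 - (2)·0.8445) / (6) = 1.7185
  β = (-2 - (-2)·1.7185) / (3) = 0.4790

(1.7185, 0.4790)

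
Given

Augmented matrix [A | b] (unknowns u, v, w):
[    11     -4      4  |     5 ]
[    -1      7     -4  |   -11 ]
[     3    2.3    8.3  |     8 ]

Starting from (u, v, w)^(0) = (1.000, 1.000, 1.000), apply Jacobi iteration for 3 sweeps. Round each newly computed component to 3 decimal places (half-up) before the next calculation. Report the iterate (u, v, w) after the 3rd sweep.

Iteration 1:
  u = (5 - (-4)·1.000 - (4)·1.000) / (11) = 0.455
  v = (-11 - (-1)·1.000 - (-4)·1.000) / (7) = -0.857
  w = (8 - (3)·1.000 - (2.3)·1.000) / (8.3) = 0.325
Iteration 2:
  u = (5 - (-4)·-0.857 - (4)·0.325) / (11) = 0.025
  v = (-11 - (-1)·0.455 - (-4)·0.325) / (7) = -1.321
  w = (8 - (3)·0.455 - (2.3)·-0.857) / (8.3) = 1.037
Iteration 3:
  u = (5 - (-4)·-1.321 - (4)·1.037) / (11) = -0.403
  v = (-11 - (-1)·0.025 - (-4)·1.037) / (7) = -0.975
  w = (8 - (3)·0.025 - (2.3)·-1.321) / (8.3) = 1.321

(-0.403, -0.975, 1.321)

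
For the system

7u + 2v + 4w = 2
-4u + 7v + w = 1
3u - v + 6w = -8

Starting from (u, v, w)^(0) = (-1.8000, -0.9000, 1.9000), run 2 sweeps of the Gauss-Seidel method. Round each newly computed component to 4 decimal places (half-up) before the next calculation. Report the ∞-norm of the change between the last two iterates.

1.6026

Iteration 1:
  u = (2 - (2)·-0.9000 - (4)·1.9000) / (7) = -0.5429
  v = (1 - (-4)·-0.5429 - (1)·1.9000) / (7) = -0.4388
  w = (-8 - (3)·-0.5429 - (-1)·-0.4388) / (6) = -1.1350
Iteration 2:
  u = (2 - (2)·-0.4388 - (4)·-1.1350) / (7) = 1.0597
  v = (1 - (-4)·1.0597 - (1)·-1.1350) / (7) = 0.9105
  w = (-8 - (3)·1.0597 - (-1)·0.9105) / (6) = -1.7114
Change: (1.6026, 1.3493, -0.5764) → max |·| = 1.6026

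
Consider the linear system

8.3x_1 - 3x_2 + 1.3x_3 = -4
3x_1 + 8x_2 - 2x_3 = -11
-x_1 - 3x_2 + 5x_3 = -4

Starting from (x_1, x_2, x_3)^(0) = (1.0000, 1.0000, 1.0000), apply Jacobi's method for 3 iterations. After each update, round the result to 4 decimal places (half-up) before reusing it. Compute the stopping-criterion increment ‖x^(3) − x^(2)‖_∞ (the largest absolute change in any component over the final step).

0.3577

Iteration 1:
  x_1 = (-4 - (-3)·1.0000 - (1.3)·1.0000) / (8.3) = -0.2771
  x_2 = (-11 - (3)·1.0000 - (-2)·1.0000) / (8) = -1.5000
  x_3 = (-4 - (-1)·1.0000 - (-3)·1.0000) / (5) = 0.0000
Iteration 2:
  x_1 = (-4 - (-3)·-1.5000 - (1.3)·0.0000) / (8.3) = -1.0241
  x_2 = (-11 - (3)·-0.2771 - (-2)·0.0000) / (8) = -1.2711
  x_3 = (-4 - (-1)·-0.2771 - (-3)·-1.5000) / (5) = -1.7554
Iteration 3:
  x_1 = (-4 - (-3)·-1.2711 - (1.3)·-1.7554) / (8.3) = -0.6664
  x_2 = (-11 - (3)·-1.0241 - (-2)·-1.7554) / (8) = -1.4298
  x_3 = (-4 - (-1)·-1.0241 - (-3)·-1.2711) / (5) = -1.7675
Change: (0.3577, -0.1587, -0.0121) → max |·| = 0.3577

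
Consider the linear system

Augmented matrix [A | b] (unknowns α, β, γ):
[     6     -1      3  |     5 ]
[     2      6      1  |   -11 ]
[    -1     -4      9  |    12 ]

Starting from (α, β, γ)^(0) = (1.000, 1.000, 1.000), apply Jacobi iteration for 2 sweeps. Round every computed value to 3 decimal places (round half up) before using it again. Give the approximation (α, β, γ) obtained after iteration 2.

(-0.500, -2.315, 0.352)

Iteration 1:
  α = (5 - (-1)·1.000 - (3)·1.000) / (6) = 0.500
  β = (-11 - (2)·1.000 - (1)·1.000) / (6) = -2.333
  γ = (12 - (-1)·1.000 - (-4)·1.000) / (9) = 1.889
Iteration 2:
  α = (5 - (-1)·-2.333 - (3)·1.889) / (6) = -0.500
  β = (-11 - (2)·0.500 - (1)·1.889) / (6) = -2.315
  γ = (12 - (-1)·0.500 - (-4)·-2.333) / (9) = 0.352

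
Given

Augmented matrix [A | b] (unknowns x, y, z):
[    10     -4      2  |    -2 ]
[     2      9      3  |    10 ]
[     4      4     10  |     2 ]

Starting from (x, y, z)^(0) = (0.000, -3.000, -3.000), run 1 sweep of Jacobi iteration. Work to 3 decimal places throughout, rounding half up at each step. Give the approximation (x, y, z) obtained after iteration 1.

(-0.800, 2.111, 1.400)

Iteration 1:
  x = (-2 - (-4)·-3.000 - (2)·-3.000) / (10) = -0.800
  y = (10 - (2)·0.000 - (3)·-3.000) / (9) = 2.111
  z = (2 - (4)·0.000 - (4)·-3.000) / (10) = 1.400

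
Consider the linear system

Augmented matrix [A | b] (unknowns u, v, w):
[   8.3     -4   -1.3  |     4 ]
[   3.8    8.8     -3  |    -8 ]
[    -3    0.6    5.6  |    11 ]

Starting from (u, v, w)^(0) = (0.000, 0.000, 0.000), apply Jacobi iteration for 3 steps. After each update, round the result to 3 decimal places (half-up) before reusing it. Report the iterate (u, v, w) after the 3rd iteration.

(0.629, -0.270, 2.200)

Iteration 1:
  u = (4 - (-4)·0.000 - (-1.3)·0.000) / (8.3) = 0.482
  v = (-8 - (3.8)·0.000 - (-3)·0.000) / (8.8) = -0.909
  w = (11 - (-3)·0.000 - (0.6)·0.000) / (5.6) = 1.964
Iteration 2:
  u = (4 - (-4)·-0.909 - (-1.3)·1.964) / (8.3) = 0.351
  v = (-8 - (3.8)·0.482 - (-3)·1.964) / (8.8) = -0.448
  w = (11 - (-3)·0.482 - (0.6)·-0.909) / (5.6) = 2.320
Iteration 3:
  u = (4 - (-4)·-0.448 - (-1.3)·2.320) / (8.3) = 0.629
  v = (-8 - (3.8)·0.351 - (-3)·2.320) / (8.8) = -0.270
  w = (11 - (-3)·0.351 - (0.6)·-0.448) / (5.6) = 2.200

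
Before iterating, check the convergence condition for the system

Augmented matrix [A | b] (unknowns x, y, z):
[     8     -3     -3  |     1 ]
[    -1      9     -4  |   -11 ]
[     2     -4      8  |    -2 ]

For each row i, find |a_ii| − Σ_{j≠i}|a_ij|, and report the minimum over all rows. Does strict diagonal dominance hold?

2

row 1: |8| − (3+3) = 2
row 2: |9| − (1+4) = 4
row 3: |8| − (2+4) = 2
minimum over rows = 2 → strictly diagonally dominant (convergence guaranteed)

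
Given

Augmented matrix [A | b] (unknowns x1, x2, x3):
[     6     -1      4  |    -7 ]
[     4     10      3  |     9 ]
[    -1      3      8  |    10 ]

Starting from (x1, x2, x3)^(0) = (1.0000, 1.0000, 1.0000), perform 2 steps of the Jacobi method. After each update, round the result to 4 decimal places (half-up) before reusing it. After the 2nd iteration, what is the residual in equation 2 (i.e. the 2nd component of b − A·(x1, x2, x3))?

Iteration 1:
  x1 = (-7 - (-1)·1.0000 - (4)·1.0000) / (6) = -1.6667
  x2 = (9 - (4)·1.0000 - (3)·1.0000) / (10) = 0.2000
  x3 = (10 - (-1)·1.0000 - (3)·1.0000) / (8) = 1.0000
Iteration 2:
  x1 = (-7 - (-1)·0.2000 - (4)·1.0000) / (6) = -1.8000
  x2 = (9 - (4)·-1.6667 - (3)·1.0000) / (10) = 1.2667
  x3 = (10 - (-1)·-1.6667 - (3)·0.2000) / (8) = 0.9667
Residual b − A·x = (1.1999, 0.6329, -3.3337)

0.6329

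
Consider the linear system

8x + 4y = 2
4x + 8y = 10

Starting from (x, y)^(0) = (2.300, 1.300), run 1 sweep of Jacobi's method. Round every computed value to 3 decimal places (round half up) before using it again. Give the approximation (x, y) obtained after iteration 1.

(-0.400, 0.100)

Iteration 1:
  x = (2 - (4)·1.300) / (8) = -0.400
  y = (10 - (4)·2.300) / (8) = 0.100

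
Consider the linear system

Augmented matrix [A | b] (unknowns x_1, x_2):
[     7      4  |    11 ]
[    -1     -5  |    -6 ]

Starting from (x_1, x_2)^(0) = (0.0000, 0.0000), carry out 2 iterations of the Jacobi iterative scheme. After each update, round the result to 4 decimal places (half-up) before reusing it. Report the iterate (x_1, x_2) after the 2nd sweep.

Iteration 1:
  x_1 = (11 - (4)·0.0000) / (7) = 1.5714
  x_2 = (-6 - (-1)·0.0000) / (-5) = 1.2000
Iteration 2:
  x_1 = (11 - (4)·1.2000) / (7) = 0.8857
  x_2 = (-6 - (-1)·1.5714) / (-5) = 0.8857

(0.8857, 0.8857)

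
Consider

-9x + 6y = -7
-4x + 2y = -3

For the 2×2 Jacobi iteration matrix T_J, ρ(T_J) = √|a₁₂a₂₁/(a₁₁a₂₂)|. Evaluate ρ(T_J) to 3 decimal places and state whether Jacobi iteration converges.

1.155

a₁₂a₂₁/(a₁₁a₂₂) = (6)·(-4) / ((-9)·(2)) = 1.333333
ρ = √|1.333333| = √1.333333 = 1.155
ρ > 1, so Jacobi diverges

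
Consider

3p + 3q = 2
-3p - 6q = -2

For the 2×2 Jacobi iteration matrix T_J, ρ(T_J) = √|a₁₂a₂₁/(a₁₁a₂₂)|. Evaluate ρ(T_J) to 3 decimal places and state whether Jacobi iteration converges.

a₁₂a₂₁/(a₁₁a₂₂) = (3)·(-3) / ((3)·(-6)) = 0.500000
ρ = √|0.500000| = √0.500000 = 0.707
ρ < 1, so Jacobi converges

0.707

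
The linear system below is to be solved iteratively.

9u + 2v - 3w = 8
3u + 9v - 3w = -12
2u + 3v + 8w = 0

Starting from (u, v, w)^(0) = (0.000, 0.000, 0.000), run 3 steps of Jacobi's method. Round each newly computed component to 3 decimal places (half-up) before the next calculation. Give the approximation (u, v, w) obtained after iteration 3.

(1.344, -1.636, 0.315)

Iteration 1:
  u = (8 - (2)·0.000 - (-3)·0.000) / (9) = 0.889
  v = (-12 - (3)·0.000 - (-3)·0.000) / (9) = -1.333
  w = (0 - (2)·0.000 - (3)·0.000) / (8) = 0.000
Iteration 2:
  u = (8 - (2)·-1.333 - (-3)·0.000) / (9) = 1.185
  v = (-12 - (3)·0.889 - (-3)·0.000) / (9) = -1.630
  w = (0 - (2)·0.889 - (3)·-1.333) / (8) = 0.278
Iteration 3:
  u = (8 - (2)·-1.630 - (-3)·0.278) / (9) = 1.344
  v = (-12 - (3)·1.185 - (-3)·0.278) / (9) = -1.636
  w = (0 - (2)·1.185 - (3)·-1.630) / (8) = 0.315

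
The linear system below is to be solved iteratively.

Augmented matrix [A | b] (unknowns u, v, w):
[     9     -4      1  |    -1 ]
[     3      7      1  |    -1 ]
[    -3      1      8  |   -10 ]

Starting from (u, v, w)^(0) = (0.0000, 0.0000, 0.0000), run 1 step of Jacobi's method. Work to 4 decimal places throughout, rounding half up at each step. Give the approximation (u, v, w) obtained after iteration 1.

Iteration 1:
  u = (-1 - (-4)·0.0000 - (1)·0.0000) / (9) = -0.1111
  v = (-1 - (3)·0.0000 - (1)·0.0000) / (7) = -0.1429
  w = (-10 - (-3)·0.0000 - (1)·0.0000) / (8) = -1.2500

(-0.1111, -0.1429, -1.2500)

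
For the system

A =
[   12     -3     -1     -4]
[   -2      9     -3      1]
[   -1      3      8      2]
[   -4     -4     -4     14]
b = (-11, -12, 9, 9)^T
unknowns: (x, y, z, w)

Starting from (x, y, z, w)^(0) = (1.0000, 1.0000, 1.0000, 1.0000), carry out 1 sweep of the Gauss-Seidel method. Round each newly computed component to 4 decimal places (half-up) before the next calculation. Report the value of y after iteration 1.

-1.1667

Iteration 1:
  x = (-11 - (-3)·1.0000 - (-1)·1.0000 - (-4)·1.0000) / (12) = -0.2500
  y = (-12 - (-2)·-0.2500 - (-3)·1.0000 - (1)·1.0000) / (9) = -1.1667
  z = (9 - (-1)·-0.2500 - (3)·-1.1667 - (2)·1.0000) / (8) = 1.2813
  w = (9 - (-4)·-0.2500 - (-4)·-1.1667 - (-4)·1.2813) / (14) = 0.6042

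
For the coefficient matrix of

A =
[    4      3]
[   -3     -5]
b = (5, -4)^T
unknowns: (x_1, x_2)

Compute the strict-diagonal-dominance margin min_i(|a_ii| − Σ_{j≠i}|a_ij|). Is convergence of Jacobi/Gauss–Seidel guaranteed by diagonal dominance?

row 1: |4| − (3) = 1
row 2: |-5| − (3) = 2
minimum over rows = 1 → strictly diagonally dominant (convergence guaranteed)

1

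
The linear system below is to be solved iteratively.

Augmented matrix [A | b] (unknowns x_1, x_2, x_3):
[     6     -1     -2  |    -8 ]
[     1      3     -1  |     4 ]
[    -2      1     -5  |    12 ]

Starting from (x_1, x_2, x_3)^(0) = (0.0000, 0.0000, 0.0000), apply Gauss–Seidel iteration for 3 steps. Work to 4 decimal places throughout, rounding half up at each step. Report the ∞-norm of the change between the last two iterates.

Iteration 1:
  x_1 = (-8 - (-1)·0.0000 - (-2)·0.0000) / (6) = -1.3333
  x_2 = (4 - (1)·-1.3333 - (-1)·0.0000) / (3) = 1.7778
  x_3 = (12 - (-2)·-1.3333 - (1)·1.7778) / (-5) = -1.5111
Iteration 2:
  x_1 = (-8 - (-1)·1.7778 - (-2)·-1.5111) / (6) = -1.5407
  x_2 = (4 - (1)·-1.5407 - (-1)·-1.5111) / (3) = 1.3432
  x_3 = (12 - (-2)·-1.5407 - (1)·1.3432) / (-5) = -1.5151
Iteration 3:
  x_1 = (-8 - (-1)·1.3432 - (-2)·-1.5151) / (6) = -1.6145
  x_2 = (4 - (1)·-1.6145 - (-1)·-1.5151) / (3) = 1.3665
  x_3 = (12 - (-2)·-1.6145 - (1)·1.3665) / (-5) = -1.4809
Change: (-0.0738, 0.0233, 0.0342) → max |·| = 0.0738

0.0738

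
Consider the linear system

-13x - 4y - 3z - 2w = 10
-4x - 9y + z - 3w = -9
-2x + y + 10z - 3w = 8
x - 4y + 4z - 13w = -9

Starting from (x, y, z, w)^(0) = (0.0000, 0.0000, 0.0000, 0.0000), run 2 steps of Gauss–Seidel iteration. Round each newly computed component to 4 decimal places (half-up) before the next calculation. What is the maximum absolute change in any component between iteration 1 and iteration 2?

Iteration 1:
  x = (10 - (-4)·0.0000 - (-3)·0.0000 - (-2)·0.0000) / (-13) = -0.7692
  y = (-9 - (-4)·-0.7692 - (1)·0.0000 - (-3)·0.0000) / (-9) = 1.3419
  z = (8 - (-2)·-0.7692 - (1)·1.3419 - (-3)·0.0000) / (10) = 0.5120
  w = (-9 - (1)·-0.7692 - (-4)·1.3419 - (4)·0.5120) / (-13) = 0.3778
Iteration 2:
  x = (10 - (-4)·1.3419 - (-3)·0.5120 - (-2)·0.3778) / (-13) = -1.3584
  y = (-9 - (-4)·-1.3584 - (1)·0.5120 - (-3)·0.3778) / (-9) = 1.5347
  z = (8 - (-2)·-1.3584 - (1)·1.5347 - (-3)·0.3778) / (10) = 0.4882
  w = (-9 - (1)·-1.3584 - (-4)·1.5347 - (4)·0.4882) / (-13) = 0.2658
Change: (-0.5892, 0.1928, -0.0238, -0.1120) → max |·| = 0.5892

0.5892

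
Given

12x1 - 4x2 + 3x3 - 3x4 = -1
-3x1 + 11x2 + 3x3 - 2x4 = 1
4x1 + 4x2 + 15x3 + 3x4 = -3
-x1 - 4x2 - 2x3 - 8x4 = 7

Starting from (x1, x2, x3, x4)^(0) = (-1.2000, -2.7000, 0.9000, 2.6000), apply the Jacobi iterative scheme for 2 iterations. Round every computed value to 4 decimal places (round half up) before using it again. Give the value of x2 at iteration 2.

Iteration 1:
  x1 = (-1 - (-4)·-2.7000 - (3)·0.9000 - (-3)·2.6000) / (12) = -0.5583
  x2 = (1 - (-3)·-1.2000 - (3)·0.9000 - (-2)·2.6000) / (11) = -0.0091
  x3 = (-3 - (4)·-1.2000 - (4)·-2.7000 - (3)·2.6000) / (15) = 0.3200
  x4 = (7 - (-1)·-1.2000 - (-4)·-2.7000 - (-2)·0.9000) / (-8) = 0.4000
Iteration 2:
  x1 = (-1 - (-4)·-0.0091 - (3)·0.3200 - (-3)·0.4000) / (12) = -0.0664
  x2 = (1 - (-3)·-0.5583 - (3)·0.3200 - (-2)·0.4000) / (11) = -0.0759
  x3 = (-3 - (4)·-0.5583 - (4)·-0.0091 - (3)·0.4000) / (15) = -0.1287
  x4 = (7 - (-1)·-0.5583 - (-4)·-0.0091 - (-2)·0.3200) / (-8) = -0.8807

-0.0759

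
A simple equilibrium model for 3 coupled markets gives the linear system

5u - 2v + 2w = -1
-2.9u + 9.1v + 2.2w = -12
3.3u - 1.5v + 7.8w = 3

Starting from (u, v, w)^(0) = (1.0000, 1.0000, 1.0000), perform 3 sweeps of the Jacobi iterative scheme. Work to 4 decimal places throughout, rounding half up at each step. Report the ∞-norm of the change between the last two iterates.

0.2020

Iteration 1:
  u = (-1 - (-2)·1.0000 - (2)·1.0000) / (5) = -0.2000
  v = (-12 - (-2.9)·1.0000 - (2.2)·1.0000) / (9.1) = -1.2418
  w = (3 - (3.3)·1.0000 - (-1.5)·1.0000) / (7.8) = 0.1538
Iteration 2:
  u = (-1 - (-2)·-1.2418 - (2)·0.1538) / (5) = -0.7582
  v = (-12 - (-2.9)·-0.2000 - (2.2)·0.1538) / (9.1) = -1.4196
  w = (3 - (3.3)·-0.2000 - (-1.5)·-1.2418) / (7.8) = 0.2304
Iteration 3:
  u = (-1 - (-2)·-1.4196 - (2)·0.2304) / (5) = -0.8600
  v = (-12 - (-2.9)·-0.7582 - (2.2)·0.2304) / (9.1) = -1.6160
  w = (3 - (3.3)·-0.7582 - (-1.5)·-1.4196) / (7.8) = 0.4324
Change: (-0.1018, -0.1964, 0.2020) → max |·| = 0.2020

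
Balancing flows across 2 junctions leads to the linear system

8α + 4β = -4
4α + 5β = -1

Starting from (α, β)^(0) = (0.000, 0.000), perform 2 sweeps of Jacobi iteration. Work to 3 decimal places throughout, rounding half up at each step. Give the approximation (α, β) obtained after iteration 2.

(-0.400, 0.200)

Iteration 1:
  α = (-4 - (4)·0.000) / (8) = -0.500
  β = (-1 - (4)·0.000) / (5) = -0.200
Iteration 2:
  α = (-4 - (4)·-0.200) / (8) = -0.400
  β = (-1 - (4)·-0.500) / (5) = 0.200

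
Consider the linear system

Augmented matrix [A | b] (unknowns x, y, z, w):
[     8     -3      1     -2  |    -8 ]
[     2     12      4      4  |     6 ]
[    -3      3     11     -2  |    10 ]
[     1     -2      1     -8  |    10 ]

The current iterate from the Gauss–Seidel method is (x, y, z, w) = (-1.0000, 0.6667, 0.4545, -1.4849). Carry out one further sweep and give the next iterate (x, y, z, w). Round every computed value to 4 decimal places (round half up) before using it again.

(-1.1780, 1.0398, 0.0343, -1.6529)

One sweep:
  x = (-8 - (-3)·0.6667 - (1)·0.4545 - (-2)·-1.4849) / (8) = -1.1780
  y = (6 - (2)·-1.1780 - (4)·0.4545 - (4)·-1.4849) / (12) = 1.0398
  z = (10 - (-3)·-1.1780 - (3)·1.0398 - (-2)·-1.4849) / (11) = 0.0343
  w = (10 - (1)·-1.1780 - (-2)·1.0398 - (1)·0.0343) / (-8) = -1.6529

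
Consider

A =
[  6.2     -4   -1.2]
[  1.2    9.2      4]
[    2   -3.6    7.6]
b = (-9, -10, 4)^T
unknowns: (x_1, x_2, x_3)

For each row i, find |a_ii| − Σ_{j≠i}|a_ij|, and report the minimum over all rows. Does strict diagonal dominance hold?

1

row 1: |6.2| − (4+1.2) = 1
row 2: |9.2| − (1.2+4) = 4
row 3: |7.6| − (2+3.6) = 2
minimum over rows = 1 → strictly diagonally dominant (convergence guaranteed)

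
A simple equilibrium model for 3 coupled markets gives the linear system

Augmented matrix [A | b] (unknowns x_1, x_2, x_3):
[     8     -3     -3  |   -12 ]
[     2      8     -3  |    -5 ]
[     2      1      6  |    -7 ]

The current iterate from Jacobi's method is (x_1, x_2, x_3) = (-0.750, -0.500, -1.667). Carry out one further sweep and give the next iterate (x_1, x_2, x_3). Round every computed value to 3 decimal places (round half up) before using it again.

(-2.313, -1.063, -0.833)

One sweep:
  x_1 = (-12 - (-3)·-0.500 - (-3)·-1.667) / (8) = -2.313
  x_2 = (-5 - (2)·-0.750 - (-3)·-1.667) / (8) = -1.063
  x_3 = (-7 - (2)·-0.750 - (1)·-0.500) / (6) = -0.833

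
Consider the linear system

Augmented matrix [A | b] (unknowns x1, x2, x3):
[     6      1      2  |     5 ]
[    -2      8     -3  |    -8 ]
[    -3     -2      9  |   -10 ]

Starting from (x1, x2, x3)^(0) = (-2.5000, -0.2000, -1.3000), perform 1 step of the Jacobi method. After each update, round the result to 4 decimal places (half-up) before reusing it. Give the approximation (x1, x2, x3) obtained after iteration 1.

(1.3000, -2.1125, -1.9889)

Iteration 1:
  x1 = (5 - (1)·-0.2000 - (2)·-1.3000) / (6) = 1.3000
  x2 = (-8 - (-2)·-2.5000 - (-3)·-1.3000) / (8) = -2.1125
  x3 = (-10 - (-3)·-2.5000 - (-2)·-0.2000) / (9) = -1.9889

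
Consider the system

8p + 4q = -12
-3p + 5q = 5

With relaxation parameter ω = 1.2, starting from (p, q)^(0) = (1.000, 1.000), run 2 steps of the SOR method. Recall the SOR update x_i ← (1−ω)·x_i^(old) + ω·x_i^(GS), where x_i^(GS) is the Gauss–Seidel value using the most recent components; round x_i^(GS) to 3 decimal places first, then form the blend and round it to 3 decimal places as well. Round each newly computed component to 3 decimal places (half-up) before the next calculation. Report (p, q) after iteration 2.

Iteration 1:
  p: GS value = (-12 - (4)·1.000) / (8) = -2.000;  p ← (1−ω)·1.000 + ω·-2.000 = -2.600
  q: GS value = (5 - (-3)·-2.600) / (5) = -0.560;  q ← (1−ω)·1.000 + ω·-0.560 = -0.872
Iteration 2:
  p: GS value = (-12 - (4)·-0.872) / (8) = -1.064;  p ← (1−ω)·-2.600 + ω·-1.064 = -0.757
  q: GS value = (5 - (-3)·-0.757) / (5) = 0.546;  q ← (1−ω)·-0.872 + ω·0.546 = 0.830

(-0.757, 0.830)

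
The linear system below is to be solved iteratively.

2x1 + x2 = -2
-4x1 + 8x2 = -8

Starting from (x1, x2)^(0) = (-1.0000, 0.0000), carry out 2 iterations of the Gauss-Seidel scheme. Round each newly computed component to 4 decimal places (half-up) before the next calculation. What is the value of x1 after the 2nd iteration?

-0.2500

Iteration 1:
  x1 = (-2 - (1)·0.0000) / (2) = -1.0000
  x2 = (-8 - (-4)·-1.0000) / (8) = -1.5000
Iteration 2:
  x1 = (-2 - (1)·-1.5000) / (2) = -0.2500
  x2 = (-8 - (-4)·-0.2500) / (8) = -1.1250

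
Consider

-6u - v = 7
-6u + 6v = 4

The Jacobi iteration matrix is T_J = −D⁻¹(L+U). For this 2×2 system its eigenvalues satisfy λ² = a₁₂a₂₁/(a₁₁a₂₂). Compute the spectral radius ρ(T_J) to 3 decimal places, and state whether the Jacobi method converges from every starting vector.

0.408

a₁₂a₂₁/(a₁₁a₂₂) = (-1)·(-6) / ((-6)·(6)) = -0.166667
ρ = √|-0.166667| = √0.166667 = 0.408
ρ < 1, so Jacobi converges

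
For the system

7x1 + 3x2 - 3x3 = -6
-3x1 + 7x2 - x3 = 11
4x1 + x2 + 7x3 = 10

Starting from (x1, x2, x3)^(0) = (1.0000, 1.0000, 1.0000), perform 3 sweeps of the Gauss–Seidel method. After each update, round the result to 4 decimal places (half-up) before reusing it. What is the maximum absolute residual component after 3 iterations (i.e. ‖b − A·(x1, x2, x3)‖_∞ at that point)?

0.4536

Iteration 1:
  x1 = (-6 - (3)·1.0000 - (-3)·1.0000) / (7) = -0.8571
  x2 = (11 - (-3)·-0.8571 - (-1)·1.0000) / (7) = 1.3470
  x3 = (10 - (4)·-0.8571 - (1)·1.3470) / (7) = 1.7259
Iteration 2:
  x1 = (-6 - (3)·1.3470 - (-3)·1.7259) / (7) = -0.6948
  x2 = (11 - (-3)·-0.6948 - (-1)·1.7259) / (7) = 1.5202
  x3 = (10 - (4)·-0.6948 - (1)·1.5202) / (7) = 1.6084
Iteration 3:
  x1 = (-6 - (3)·1.5202 - (-3)·1.6084) / (7) = -0.8193
  x2 = (11 - (-3)·-0.8193 - (-1)·1.6084) / (7) = 1.4501
  x3 = (10 - (4)·-0.8193 - (1)·1.4501) / (7) = 1.6896
Residual b − A·x = (0.4536, 0.0810, -0.0001); ∞-norm = 0.4536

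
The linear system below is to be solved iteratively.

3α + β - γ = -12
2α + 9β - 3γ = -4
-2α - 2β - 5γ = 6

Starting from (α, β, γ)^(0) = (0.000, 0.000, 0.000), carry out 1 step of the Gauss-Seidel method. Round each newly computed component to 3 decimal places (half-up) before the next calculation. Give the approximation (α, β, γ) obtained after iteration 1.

Iteration 1:
  α = (-12 - (1)·0.000 - (-1)·0.000) / (3) = -4.000
  β = (-4 - (2)·-4.000 - (-3)·0.000) / (9) = 0.444
  γ = (6 - (-2)·-4.000 - (-2)·0.444) / (-5) = 0.222

(-4.000, 0.444, 0.222)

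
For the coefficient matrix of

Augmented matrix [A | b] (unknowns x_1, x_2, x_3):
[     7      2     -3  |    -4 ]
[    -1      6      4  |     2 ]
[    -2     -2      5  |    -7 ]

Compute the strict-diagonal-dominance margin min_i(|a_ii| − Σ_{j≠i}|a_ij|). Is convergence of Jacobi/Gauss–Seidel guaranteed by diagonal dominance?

row 1: |7| − (2+3) = 2
row 2: |6| − (1+4) = 1
row 3: |5| − (2+2) = 1
minimum over rows = 1 → strictly diagonally dominant (convergence guaranteed)

1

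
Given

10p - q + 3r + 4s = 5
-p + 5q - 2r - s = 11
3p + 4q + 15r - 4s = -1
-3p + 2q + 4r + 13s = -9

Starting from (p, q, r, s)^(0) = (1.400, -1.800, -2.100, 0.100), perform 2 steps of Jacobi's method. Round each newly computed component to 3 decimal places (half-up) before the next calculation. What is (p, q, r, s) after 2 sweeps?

(0.396, 2.557, -0.544, -0.787)

Iteration 1:
  p = (5 - (-1)·-1.800 - (3)·-2.100 - (4)·0.100) / (10) = 0.910
  q = (11 - (-1)·1.400 - (-2)·-2.100 - (-1)·0.100) / (5) = 1.660
  r = (-1 - (3)·1.400 - (4)·-1.800 - (-4)·0.100) / (15) = 0.160
  s = (-9 - (-3)·1.400 - (2)·-1.800 - (4)·-2.100) / (13) = 0.554
Iteration 2:
  p = (5 - (-1)·1.660 - (3)·0.160 - (4)·0.554) / (10) = 0.396
  q = (11 - (-1)·0.910 - (-2)·0.160 - (-1)·0.554) / (5) = 2.557
  r = (-1 - (3)·0.910 - (4)·1.660 - (-4)·0.554) / (15) = -0.544
  s = (-9 - (-3)·0.910 - (2)·1.660 - (4)·0.160) / (13) = -0.787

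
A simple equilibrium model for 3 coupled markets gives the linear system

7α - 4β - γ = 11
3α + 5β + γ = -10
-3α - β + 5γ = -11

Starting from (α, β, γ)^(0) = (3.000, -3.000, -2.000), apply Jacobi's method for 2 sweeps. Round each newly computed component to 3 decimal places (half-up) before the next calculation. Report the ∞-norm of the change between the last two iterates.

Iteration 1:
  α = (11 - (-4)·-3.000 - (-1)·-2.000) / (7) = -0.429
  β = (-10 - (3)·3.000 - (1)·-2.000) / (5) = -3.400
  γ = (-11 - (-3)·3.000 - (-1)·-3.000) / (5) = -1.000
Iteration 2:
  α = (11 - (-4)·-3.400 - (-1)·-1.000) / (7) = -0.514
  β = (-10 - (3)·-0.429 - (1)·-1.000) / (5) = -1.543
  γ = (-11 - (-3)·-0.429 - (-1)·-3.400) / (5) = -3.137
Change: (-0.085, 1.857, -2.137) → max |·| = 2.137

2.137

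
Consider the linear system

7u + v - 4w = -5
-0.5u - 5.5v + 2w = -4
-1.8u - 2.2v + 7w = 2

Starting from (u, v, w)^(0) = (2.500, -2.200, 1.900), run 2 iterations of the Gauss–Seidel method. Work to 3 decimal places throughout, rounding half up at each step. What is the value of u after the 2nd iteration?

-0.401

Iteration 1:
  u = (-5 - (1)·-2.200 - (-4)·1.900) / (7) = 0.686
  v = (-4 - (-0.5)·0.686 - (2)·1.900) / (-5.5) = 1.356
  w = (2 - (-1.8)·0.686 - (-2.2)·1.356) / (7) = 0.888
Iteration 2:
  u = (-5 - (1)·1.356 - (-4)·0.888) / (7) = -0.401
  v = (-4 - (-0.5)·-0.401 - (2)·0.888) / (-5.5) = 1.087
  w = (2 - (-1.8)·-0.401 - (-2.2)·1.087) / (7) = 0.524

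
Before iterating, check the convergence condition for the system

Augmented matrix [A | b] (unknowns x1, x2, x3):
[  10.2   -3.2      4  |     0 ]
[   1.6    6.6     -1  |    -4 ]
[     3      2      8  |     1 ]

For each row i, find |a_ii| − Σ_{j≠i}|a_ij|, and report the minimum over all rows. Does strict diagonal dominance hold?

row 1: |10.2| − (3.2+4) = 3
row 2: |6.6| − (1.6+1) = 4
row 3: |8| − (3+2) = 3
minimum over rows = 3 → strictly diagonally dominant (convergence guaranteed)

3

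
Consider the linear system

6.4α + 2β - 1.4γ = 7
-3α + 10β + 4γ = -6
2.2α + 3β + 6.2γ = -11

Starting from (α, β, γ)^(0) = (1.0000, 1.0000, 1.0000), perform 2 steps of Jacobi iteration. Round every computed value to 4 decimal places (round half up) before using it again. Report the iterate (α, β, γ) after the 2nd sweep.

(0.7409, 0.7452, -1.7903)

Iteration 1:
  α = (7 - (2)·1.0000 - (-1.4)·1.0000) / (6.4) = 1.0000
  β = (-6 - (-3)·1.0000 - (4)·1.0000) / (10) = -0.7000
  γ = (-11 - (2.2)·1.0000 - (3)·1.0000) / (6.2) = -2.6129
Iteration 2:
  α = (7 - (2)·-0.7000 - (-1.4)·-2.6129) / (6.4) = 0.7409
  β = (-6 - (-3)·1.0000 - (4)·-2.6129) / (10) = 0.7452
  γ = (-11 - (2.2)·1.0000 - (3)·-0.7000) / (6.2) = -1.7903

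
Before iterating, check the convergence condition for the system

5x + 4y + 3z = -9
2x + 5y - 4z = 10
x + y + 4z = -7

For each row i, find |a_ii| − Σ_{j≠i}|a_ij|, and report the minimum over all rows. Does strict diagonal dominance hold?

row 1: |5| − (4+3) = -2
row 2: |5| − (2+4) = -1
row 3: |4| − (1+1) = 2
minimum over rows = -2 → not strictly diagonally dominant

-2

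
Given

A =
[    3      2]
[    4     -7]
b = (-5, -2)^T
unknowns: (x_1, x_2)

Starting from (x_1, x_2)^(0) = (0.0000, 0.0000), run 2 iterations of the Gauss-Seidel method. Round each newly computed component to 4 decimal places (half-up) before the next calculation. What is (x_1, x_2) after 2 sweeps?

Iteration 1:
  x_1 = (-5 - (2)·0.0000) / (3) = -1.6667
  x_2 = (-2 - (4)·-1.6667) / (-7) = -0.6667
Iteration 2:
  x_1 = (-5 - (2)·-0.6667) / (3) = -1.2222
  x_2 = (-2 - (4)·-1.2222) / (-7) = -0.4127

(-1.2222, -0.4127)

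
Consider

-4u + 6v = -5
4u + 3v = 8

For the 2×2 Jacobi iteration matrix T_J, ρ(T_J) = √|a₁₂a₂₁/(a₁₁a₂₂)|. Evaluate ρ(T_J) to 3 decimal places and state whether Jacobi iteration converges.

a₁₂a₂₁/(a₁₁a₂₂) = (6)·(4) / ((-4)·(3)) = -2.000000
ρ = √|-2.000000| = √2.000000 = 1.414
ρ > 1, so Jacobi diverges

1.414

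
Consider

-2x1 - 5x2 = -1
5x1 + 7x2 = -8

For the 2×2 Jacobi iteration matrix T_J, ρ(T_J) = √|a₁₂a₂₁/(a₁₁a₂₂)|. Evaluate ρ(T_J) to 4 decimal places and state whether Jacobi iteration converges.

1.3363

a₁₂a₂₁/(a₁₁a₂₂) = (-5)·(5) / ((-2)·(7)) = 1.785714
ρ = √|1.785714| = √1.785714 = 1.3363
ρ > 1, so Jacobi diverges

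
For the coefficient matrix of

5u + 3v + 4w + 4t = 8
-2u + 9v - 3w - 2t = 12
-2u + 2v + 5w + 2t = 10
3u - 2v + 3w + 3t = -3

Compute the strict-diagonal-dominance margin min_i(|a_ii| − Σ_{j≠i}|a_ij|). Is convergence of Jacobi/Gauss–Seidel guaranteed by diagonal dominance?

-6

row 1: |5| − (3+4+4) = -6
row 2: |9| − (2+3+2) = 2
row 3: |5| − (2+2+2) = -1
row 4: |3| − (3+2+3) = -5
minimum over rows = -6 → not strictly diagonally dominant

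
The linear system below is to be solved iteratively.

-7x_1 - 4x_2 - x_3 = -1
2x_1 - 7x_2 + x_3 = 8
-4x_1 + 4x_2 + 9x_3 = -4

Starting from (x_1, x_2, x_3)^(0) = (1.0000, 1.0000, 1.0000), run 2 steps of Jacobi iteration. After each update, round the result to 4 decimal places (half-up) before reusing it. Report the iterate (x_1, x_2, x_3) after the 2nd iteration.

(0.6145, -1.3696, -0.3809)

Iteration 1:
  x_1 = (-1 - (-4)·1.0000 - (-1)·1.0000) / (-7) = -0.5714
  x_2 = (8 - (2)·1.0000 - (1)·1.0000) / (-7) = -0.7143
  x_3 = (-4 - (-4)·1.0000 - (4)·1.0000) / (9) = -0.4444
Iteration 2:
  x_1 = (-1 - (-4)·-0.7143 - (-1)·-0.4444) / (-7) = 0.6145
  x_2 = (8 - (2)·-0.5714 - (1)·-0.4444) / (-7) = -1.3696
  x_3 = (-4 - (-4)·-0.5714 - (4)·-0.7143) / (9) = -0.3809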